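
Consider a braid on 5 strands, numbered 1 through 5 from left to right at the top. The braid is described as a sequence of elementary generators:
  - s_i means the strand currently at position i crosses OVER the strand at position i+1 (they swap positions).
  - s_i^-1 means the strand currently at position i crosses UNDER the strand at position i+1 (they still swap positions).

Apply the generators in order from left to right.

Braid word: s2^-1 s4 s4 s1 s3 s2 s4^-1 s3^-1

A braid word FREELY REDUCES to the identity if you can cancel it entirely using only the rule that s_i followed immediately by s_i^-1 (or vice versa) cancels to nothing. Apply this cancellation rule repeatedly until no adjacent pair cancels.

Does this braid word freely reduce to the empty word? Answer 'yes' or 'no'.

Answer: no

Derivation:
Gen 1 (s2^-1): push. Stack: [s2^-1]
Gen 2 (s4): push. Stack: [s2^-1 s4]
Gen 3 (s4): push. Stack: [s2^-1 s4 s4]
Gen 4 (s1): push. Stack: [s2^-1 s4 s4 s1]
Gen 5 (s3): push. Stack: [s2^-1 s4 s4 s1 s3]
Gen 6 (s2): push. Stack: [s2^-1 s4 s4 s1 s3 s2]
Gen 7 (s4^-1): push. Stack: [s2^-1 s4 s4 s1 s3 s2 s4^-1]
Gen 8 (s3^-1): push. Stack: [s2^-1 s4 s4 s1 s3 s2 s4^-1 s3^-1]
Reduced word: s2^-1 s4 s4 s1 s3 s2 s4^-1 s3^-1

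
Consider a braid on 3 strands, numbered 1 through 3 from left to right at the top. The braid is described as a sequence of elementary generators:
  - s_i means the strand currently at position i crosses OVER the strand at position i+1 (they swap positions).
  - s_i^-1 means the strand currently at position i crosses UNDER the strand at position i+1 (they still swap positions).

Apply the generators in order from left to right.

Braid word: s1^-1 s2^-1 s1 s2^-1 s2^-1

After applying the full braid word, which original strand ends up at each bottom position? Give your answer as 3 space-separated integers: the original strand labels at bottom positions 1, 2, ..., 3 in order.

Answer: 3 2 1

Derivation:
Gen 1 (s1^-1): strand 1 crosses under strand 2. Perm now: [2 1 3]
Gen 2 (s2^-1): strand 1 crosses under strand 3. Perm now: [2 3 1]
Gen 3 (s1): strand 2 crosses over strand 3. Perm now: [3 2 1]
Gen 4 (s2^-1): strand 2 crosses under strand 1. Perm now: [3 1 2]
Gen 5 (s2^-1): strand 1 crosses under strand 2. Perm now: [3 2 1]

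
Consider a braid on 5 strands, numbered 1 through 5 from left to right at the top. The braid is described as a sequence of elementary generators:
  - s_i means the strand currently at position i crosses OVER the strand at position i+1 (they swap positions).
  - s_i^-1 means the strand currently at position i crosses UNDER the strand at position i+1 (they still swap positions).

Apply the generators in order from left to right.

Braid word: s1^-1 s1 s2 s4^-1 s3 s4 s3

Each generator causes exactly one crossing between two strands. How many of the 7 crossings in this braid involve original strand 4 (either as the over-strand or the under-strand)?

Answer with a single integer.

Gen 1: crossing 1x2. Involves strand 4? no. Count so far: 0
Gen 2: crossing 2x1. Involves strand 4? no. Count so far: 0
Gen 3: crossing 2x3. Involves strand 4? no. Count so far: 0
Gen 4: crossing 4x5. Involves strand 4? yes. Count so far: 1
Gen 5: crossing 2x5. Involves strand 4? no. Count so far: 1
Gen 6: crossing 2x4. Involves strand 4? yes. Count so far: 2
Gen 7: crossing 5x4. Involves strand 4? yes. Count so far: 3

Answer: 3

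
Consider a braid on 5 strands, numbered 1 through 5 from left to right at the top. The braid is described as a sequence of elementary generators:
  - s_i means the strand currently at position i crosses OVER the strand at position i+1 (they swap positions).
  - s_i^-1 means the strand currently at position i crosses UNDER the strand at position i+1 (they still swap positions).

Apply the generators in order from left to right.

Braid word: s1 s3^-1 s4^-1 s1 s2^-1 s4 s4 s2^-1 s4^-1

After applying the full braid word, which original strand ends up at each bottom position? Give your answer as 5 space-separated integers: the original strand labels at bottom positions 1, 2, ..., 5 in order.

Answer: 1 2 4 3 5

Derivation:
Gen 1 (s1): strand 1 crosses over strand 2. Perm now: [2 1 3 4 5]
Gen 2 (s3^-1): strand 3 crosses under strand 4. Perm now: [2 1 4 3 5]
Gen 3 (s4^-1): strand 3 crosses under strand 5. Perm now: [2 1 4 5 3]
Gen 4 (s1): strand 2 crosses over strand 1. Perm now: [1 2 4 5 3]
Gen 5 (s2^-1): strand 2 crosses under strand 4. Perm now: [1 4 2 5 3]
Gen 6 (s4): strand 5 crosses over strand 3. Perm now: [1 4 2 3 5]
Gen 7 (s4): strand 3 crosses over strand 5. Perm now: [1 4 2 5 3]
Gen 8 (s2^-1): strand 4 crosses under strand 2. Perm now: [1 2 4 5 3]
Gen 9 (s4^-1): strand 5 crosses under strand 3. Perm now: [1 2 4 3 5]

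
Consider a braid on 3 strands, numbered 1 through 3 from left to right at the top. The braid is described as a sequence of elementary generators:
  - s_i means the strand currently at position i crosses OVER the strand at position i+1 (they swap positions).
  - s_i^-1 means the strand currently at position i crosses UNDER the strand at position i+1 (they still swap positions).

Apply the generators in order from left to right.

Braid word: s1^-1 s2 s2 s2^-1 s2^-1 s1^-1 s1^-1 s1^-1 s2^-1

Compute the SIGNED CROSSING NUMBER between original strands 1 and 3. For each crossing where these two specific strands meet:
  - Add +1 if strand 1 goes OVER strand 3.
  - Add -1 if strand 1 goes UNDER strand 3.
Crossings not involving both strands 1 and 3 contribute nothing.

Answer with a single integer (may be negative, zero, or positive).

Answer: 0

Derivation:
Gen 1: crossing 1x2. Both 1&3? no. Sum: 0
Gen 2: 1 over 3. Both 1&3? yes. Contrib: +1. Sum: 1
Gen 3: 3 over 1. Both 1&3? yes. Contrib: -1. Sum: 0
Gen 4: 1 under 3. Both 1&3? yes. Contrib: -1. Sum: -1
Gen 5: 3 under 1. Both 1&3? yes. Contrib: +1. Sum: 0
Gen 6: crossing 2x1. Both 1&3? no. Sum: 0
Gen 7: crossing 1x2. Both 1&3? no. Sum: 0
Gen 8: crossing 2x1. Both 1&3? no. Sum: 0
Gen 9: crossing 2x3. Both 1&3? no. Sum: 0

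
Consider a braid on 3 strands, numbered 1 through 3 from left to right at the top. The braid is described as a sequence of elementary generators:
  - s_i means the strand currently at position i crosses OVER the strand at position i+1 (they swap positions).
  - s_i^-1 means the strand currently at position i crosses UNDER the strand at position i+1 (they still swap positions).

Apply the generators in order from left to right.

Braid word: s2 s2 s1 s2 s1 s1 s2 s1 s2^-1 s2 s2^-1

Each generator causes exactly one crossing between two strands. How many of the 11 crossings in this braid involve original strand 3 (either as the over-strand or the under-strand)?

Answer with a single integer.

Gen 1: crossing 2x3. Involves strand 3? yes. Count so far: 1
Gen 2: crossing 3x2. Involves strand 3? yes. Count so far: 2
Gen 3: crossing 1x2. Involves strand 3? no. Count so far: 2
Gen 4: crossing 1x3. Involves strand 3? yes. Count so far: 3
Gen 5: crossing 2x3. Involves strand 3? yes. Count so far: 4
Gen 6: crossing 3x2. Involves strand 3? yes. Count so far: 5
Gen 7: crossing 3x1. Involves strand 3? yes. Count so far: 6
Gen 8: crossing 2x1. Involves strand 3? no. Count so far: 6
Gen 9: crossing 2x3. Involves strand 3? yes. Count so far: 7
Gen 10: crossing 3x2. Involves strand 3? yes. Count so far: 8
Gen 11: crossing 2x3. Involves strand 3? yes. Count so far: 9

Answer: 9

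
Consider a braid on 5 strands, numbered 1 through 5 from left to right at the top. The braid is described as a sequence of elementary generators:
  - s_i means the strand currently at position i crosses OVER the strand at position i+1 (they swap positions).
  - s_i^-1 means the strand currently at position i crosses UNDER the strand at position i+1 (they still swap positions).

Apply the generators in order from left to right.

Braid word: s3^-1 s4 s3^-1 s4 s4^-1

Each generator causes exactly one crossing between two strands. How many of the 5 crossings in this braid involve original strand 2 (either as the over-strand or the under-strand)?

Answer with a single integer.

Answer: 0

Derivation:
Gen 1: crossing 3x4. Involves strand 2? no. Count so far: 0
Gen 2: crossing 3x5. Involves strand 2? no. Count so far: 0
Gen 3: crossing 4x5. Involves strand 2? no. Count so far: 0
Gen 4: crossing 4x3. Involves strand 2? no. Count so far: 0
Gen 5: crossing 3x4. Involves strand 2? no. Count so far: 0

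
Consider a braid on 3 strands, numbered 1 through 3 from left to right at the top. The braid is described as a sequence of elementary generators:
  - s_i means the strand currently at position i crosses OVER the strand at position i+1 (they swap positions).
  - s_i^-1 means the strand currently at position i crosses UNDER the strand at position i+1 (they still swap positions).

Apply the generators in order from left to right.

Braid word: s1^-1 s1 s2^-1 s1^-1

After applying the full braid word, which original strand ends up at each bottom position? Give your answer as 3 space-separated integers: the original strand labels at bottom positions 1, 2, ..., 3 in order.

Answer: 3 1 2

Derivation:
Gen 1 (s1^-1): strand 1 crosses under strand 2. Perm now: [2 1 3]
Gen 2 (s1): strand 2 crosses over strand 1. Perm now: [1 2 3]
Gen 3 (s2^-1): strand 2 crosses under strand 3. Perm now: [1 3 2]
Gen 4 (s1^-1): strand 1 crosses under strand 3. Perm now: [3 1 2]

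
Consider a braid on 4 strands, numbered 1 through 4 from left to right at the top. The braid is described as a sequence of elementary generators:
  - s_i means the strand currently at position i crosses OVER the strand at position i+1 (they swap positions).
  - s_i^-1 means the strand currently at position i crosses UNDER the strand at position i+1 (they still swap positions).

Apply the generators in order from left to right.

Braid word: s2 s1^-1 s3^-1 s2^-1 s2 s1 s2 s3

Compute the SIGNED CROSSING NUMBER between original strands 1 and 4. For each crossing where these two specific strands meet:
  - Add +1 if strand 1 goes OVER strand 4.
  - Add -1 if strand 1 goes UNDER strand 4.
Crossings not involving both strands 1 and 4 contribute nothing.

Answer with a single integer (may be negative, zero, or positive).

Answer: -2

Derivation:
Gen 1: crossing 2x3. Both 1&4? no. Sum: 0
Gen 2: crossing 1x3. Both 1&4? no. Sum: 0
Gen 3: crossing 2x4. Both 1&4? no. Sum: 0
Gen 4: 1 under 4. Both 1&4? yes. Contrib: -1. Sum: -1
Gen 5: 4 over 1. Both 1&4? yes. Contrib: -1. Sum: -2
Gen 6: crossing 3x1. Both 1&4? no. Sum: -2
Gen 7: crossing 3x4. Both 1&4? no. Sum: -2
Gen 8: crossing 3x2. Both 1&4? no. Sum: -2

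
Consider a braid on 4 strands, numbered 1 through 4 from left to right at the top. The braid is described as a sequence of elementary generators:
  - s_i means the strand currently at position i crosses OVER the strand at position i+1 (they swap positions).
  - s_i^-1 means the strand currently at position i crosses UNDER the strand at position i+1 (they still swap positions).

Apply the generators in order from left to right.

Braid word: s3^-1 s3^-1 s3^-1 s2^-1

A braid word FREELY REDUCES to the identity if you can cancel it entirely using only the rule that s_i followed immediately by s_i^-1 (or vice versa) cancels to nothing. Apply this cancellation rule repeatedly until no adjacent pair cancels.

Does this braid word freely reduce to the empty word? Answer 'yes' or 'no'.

Gen 1 (s3^-1): push. Stack: [s3^-1]
Gen 2 (s3^-1): push. Stack: [s3^-1 s3^-1]
Gen 3 (s3^-1): push. Stack: [s3^-1 s3^-1 s3^-1]
Gen 4 (s2^-1): push. Stack: [s3^-1 s3^-1 s3^-1 s2^-1]
Reduced word: s3^-1 s3^-1 s3^-1 s2^-1

Answer: no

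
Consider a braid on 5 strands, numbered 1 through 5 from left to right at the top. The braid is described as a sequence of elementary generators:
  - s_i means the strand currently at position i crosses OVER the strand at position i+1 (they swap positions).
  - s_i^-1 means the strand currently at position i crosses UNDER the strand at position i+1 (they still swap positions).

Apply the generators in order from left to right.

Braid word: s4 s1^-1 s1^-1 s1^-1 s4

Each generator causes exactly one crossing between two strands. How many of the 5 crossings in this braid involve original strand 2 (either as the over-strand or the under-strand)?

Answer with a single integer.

Gen 1: crossing 4x5. Involves strand 2? no. Count so far: 0
Gen 2: crossing 1x2. Involves strand 2? yes. Count so far: 1
Gen 3: crossing 2x1. Involves strand 2? yes. Count so far: 2
Gen 4: crossing 1x2. Involves strand 2? yes. Count so far: 3
Gen 5: crossing 5x4. Involves strand 2? no. Count so far: 3

Answer: 3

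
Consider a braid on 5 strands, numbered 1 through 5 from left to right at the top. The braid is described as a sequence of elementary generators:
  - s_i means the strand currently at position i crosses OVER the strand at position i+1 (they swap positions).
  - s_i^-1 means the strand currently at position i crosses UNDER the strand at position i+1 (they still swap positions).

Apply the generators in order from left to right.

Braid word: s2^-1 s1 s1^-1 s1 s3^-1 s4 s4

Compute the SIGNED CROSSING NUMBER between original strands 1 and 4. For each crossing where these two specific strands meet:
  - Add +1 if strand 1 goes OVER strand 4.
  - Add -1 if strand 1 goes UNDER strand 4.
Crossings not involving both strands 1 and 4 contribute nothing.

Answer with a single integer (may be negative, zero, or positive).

Answer: 0

Derivation:
Gen 1: crossing 2x3. Both 1&4? no. Sum: 0
Gen 2: crossing 1x3. Both 1&4? no. Sum: 0
Gen 3: crossing 3x1. Both 1&4? no. Sum: 0
Gen 4: crossing 1x3. Both 1&4? no. Sum: 0
Gen 5: crossing 2x4. Both 1&4? no. Sum: 0
Gen 6: crossing 2x5. Both 1&4? no. Sum: 0
Gen 7: crossing 5x2. Both 1&4? no. Sum: 0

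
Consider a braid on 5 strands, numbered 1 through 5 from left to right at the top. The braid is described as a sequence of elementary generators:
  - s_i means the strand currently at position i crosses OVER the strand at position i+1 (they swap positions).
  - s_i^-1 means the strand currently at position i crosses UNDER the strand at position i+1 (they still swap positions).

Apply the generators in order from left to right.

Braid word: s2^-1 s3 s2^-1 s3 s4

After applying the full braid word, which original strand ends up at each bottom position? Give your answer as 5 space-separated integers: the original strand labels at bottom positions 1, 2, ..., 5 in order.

Gen 1 (s2^-1): strand 2 crosses under strand 3. Perm now: [1 3 2 4 5]
Gen 2 (s3): strand 2 crosses over strand 4. Perm now: [1 3 4 2 5]
Gen 3 (s2^-1): strand 3 crosses under strand 4. Perm now: [1 4 3 2 5]
Gen 4 (s3): strand 3 crosses over strand 2. Perm now: [1 4 2 3 5]
Gen 5 (s4): strand 3 crosses over strand 5. Perm now: [1 4 2 5 3]

Answer: 1 4 2 5 3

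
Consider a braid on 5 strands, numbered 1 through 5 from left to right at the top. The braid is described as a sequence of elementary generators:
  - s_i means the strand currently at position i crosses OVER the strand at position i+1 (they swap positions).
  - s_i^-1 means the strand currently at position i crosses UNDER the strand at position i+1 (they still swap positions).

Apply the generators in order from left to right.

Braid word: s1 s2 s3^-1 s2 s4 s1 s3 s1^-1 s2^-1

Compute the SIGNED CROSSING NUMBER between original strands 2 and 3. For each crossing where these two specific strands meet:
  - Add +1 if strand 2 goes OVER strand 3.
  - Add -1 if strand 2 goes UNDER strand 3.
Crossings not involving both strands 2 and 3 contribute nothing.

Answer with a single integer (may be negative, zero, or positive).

Gen 1: crossing 1x2. Both 2&3? no. Sum: 0
Gen 2: crossing 1x3. Both 2&3? no. Sum: 0
Gen 3: crossing 1x4. Both 2&3? no. Sum: 0
Gen 4: crossing 3x4. Both 2&3? no. Sum: 0
Gen 5: crossing 1x5. Both 2&3? no. Sum: 0
Gen 6: crossing 2x4. Both 2&3? no. Sum: 0
Gen 7: crossing 3x5. Both 2&3? no. Sum: 0
Gen 8: crossing 4x2. Both 2&3? no. Sum: 0
Gen 9: crossing 4x5. Both 2&3? no. Sum: 0

Answer: 0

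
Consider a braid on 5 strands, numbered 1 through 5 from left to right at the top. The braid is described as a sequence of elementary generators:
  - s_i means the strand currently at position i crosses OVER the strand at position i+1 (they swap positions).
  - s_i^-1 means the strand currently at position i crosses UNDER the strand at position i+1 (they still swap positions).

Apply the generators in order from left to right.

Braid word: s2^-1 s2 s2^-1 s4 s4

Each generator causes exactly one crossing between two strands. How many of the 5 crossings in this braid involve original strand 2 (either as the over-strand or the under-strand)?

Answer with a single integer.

Gen 1: crossing 2x3. Involves strand 2? yes. Count so far: 1
Gen 2: crossing 3x2. Involves strand 2? yes. Count so far: 2
Gen 3: crossing 2x3. Involves strand 2? yes. Count so far: 3
Gen 4: crossing 4x5. Involves strand 2? no. Count so far: 3
Gen 5: crossing 5x4. Involves strand 2? no. Count so far: 3

Answer: 3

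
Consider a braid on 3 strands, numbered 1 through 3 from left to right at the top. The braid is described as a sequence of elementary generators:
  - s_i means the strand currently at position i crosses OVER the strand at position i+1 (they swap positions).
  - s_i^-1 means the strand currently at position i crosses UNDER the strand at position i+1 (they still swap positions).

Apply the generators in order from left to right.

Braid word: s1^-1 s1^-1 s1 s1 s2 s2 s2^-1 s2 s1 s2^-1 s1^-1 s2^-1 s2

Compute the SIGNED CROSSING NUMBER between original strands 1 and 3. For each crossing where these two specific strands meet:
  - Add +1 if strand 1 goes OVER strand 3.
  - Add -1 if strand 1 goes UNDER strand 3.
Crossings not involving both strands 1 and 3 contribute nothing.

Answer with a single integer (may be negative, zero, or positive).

Gen 1: crossing 1x2. Both 1&3? no. Sum: 0
Gen 2: crossing 2x1. Both 1&3? no. Sum: 0
Gen 3: crossing 1x2. Both 1&3? no. Sum: 0
Gen 4: crossing 2x1. Both 1&3? no. Sum: 0
Gen 5: crossing 2x3. Both 1&3? no. Sum: 0
Gen 6: crossing 3x2. Both 1&3? no. Sum: 0
Gen 7: crossing 2x3. Both 1&3? no. Sum: 0
Gen 8: crossing 3x2. Both 1&3? no. Sum: 0
Gen 9: crossing 1x2. Both 1&3? no. Sum: 0
Gen 10: 1 under 3. Both 1&3? yes. Contrib: -1. Sum: -1
Gen 11: crossing 2x3. Both 1&3? no. Sum: -1
Gen 12: crossing 2x1. Both 1&3? no. Sum: -1
Gen 13: crossing 1x2. Both 1&3? no. Sum: -1

Answer: -1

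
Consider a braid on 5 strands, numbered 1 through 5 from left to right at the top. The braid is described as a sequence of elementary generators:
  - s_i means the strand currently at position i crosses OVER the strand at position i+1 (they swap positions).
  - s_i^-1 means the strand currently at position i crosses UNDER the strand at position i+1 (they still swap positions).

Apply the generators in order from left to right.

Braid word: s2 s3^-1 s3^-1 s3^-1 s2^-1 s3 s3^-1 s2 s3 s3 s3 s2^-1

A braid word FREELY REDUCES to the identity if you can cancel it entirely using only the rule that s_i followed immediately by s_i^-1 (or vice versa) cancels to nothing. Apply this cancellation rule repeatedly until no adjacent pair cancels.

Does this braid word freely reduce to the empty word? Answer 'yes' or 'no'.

Answer: yes

Derivation:
Gen 1 (s2): push. Stack: [s2]
Gen 2 (s3^-1): push. Stack: [s2 s3^-1]
Gen 3 (s3^-1): push. Stack: [s2 s3^-1 s3^-1]
Gen 4 (s3^-1): push. Stack: [s2 s3^-1 s3^-1 s3^-1]
Gen 5 (s2^-1): push. Stack: [s2 s3^-1 s3^-1 s3^-1 s2^-1]
Gen 6 (s3): push. Stack: [s2 s3^-1 s3^-1 s3^-1 s2^-1 s3]
Gen 7 (s3^-1): cancels prior s3. Stack: [s2 s3^-1 s3^-1 s3^-1 s2^-1]
Gen 8 (s2): cancels prior s2^-1. Stack: [s2 s3^-1 s3^-1 s3^-1]
Gen 9 (s3): cancels prior s3^-1. Stack: [s2 s3^-1 s3^-1]
Gen 10 (s3): cancels prior s3^-1. Stack: [s2 s3^-1]
Gen 11 (s3): cancels prior s3^-1. Stack: [s2]
Gen 12 (s2^-1): cancels prior s2. Stack: []
Reduced word: (empty)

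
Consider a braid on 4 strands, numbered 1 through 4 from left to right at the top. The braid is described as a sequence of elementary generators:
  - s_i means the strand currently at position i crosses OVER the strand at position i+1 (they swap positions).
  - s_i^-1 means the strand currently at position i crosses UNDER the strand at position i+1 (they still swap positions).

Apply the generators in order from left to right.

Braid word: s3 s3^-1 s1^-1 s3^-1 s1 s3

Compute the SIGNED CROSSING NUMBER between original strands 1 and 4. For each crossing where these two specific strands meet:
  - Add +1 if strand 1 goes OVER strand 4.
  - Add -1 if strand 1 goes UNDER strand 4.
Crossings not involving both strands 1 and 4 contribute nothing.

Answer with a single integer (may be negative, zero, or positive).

Answer: 0

Derivation:
Gen 1: crossing 3x4. Both 1&4? no. Sum: 0
Gen 2: crossing 4x3. Both 1&4? no. Sum: 0
Gen 3: crossing 1x2. Both 1&4? no. Sum: 0
Gen 4: crossing 3x4. Both 1&4? no. Sum: 0
Gen 5: crossing 2x1. Both 1&4? no. Sum: 0
Gen 6: crossing 4x3. Both 1&4? no. Sum: 0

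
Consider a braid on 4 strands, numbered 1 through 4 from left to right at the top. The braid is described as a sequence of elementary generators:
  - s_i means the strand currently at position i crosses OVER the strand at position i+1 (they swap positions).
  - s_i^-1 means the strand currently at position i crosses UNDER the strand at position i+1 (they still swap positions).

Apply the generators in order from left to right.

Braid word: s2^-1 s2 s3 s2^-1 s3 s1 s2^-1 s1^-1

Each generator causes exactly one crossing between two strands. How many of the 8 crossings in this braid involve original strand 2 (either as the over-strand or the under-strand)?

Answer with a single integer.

Gen 1: crossing 2x3. Involves strand 2? yes. Count so far: 1
Gen 2: crossing 3x2. Involves strand 2? yes. Count so far: 2
Gen 3: crossing 3x4. Involves strand 2? no. Count so far: 2
Gen 4: crossing 2x4. Involves strand 2? yes. Count so far: 3
Gen 5: crossing 2x3. Involves strand 2? yes. Count so far: 4
Gen 6: crossing 1x4. Involves strand 2? no. Count so far: 4
Gen 7: crossing 1x3. Involves strand 2? no. Count so far: 4
Gen 8: crossing 4x3. Involves strand 2? no. Count so far: 4

Answer: 4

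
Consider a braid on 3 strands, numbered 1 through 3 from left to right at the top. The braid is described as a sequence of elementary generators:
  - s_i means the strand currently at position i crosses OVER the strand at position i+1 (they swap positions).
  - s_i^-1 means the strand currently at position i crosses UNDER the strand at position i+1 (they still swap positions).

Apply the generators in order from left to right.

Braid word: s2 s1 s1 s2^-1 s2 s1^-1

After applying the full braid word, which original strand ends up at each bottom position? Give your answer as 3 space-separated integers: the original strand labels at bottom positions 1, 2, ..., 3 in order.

Gen 1 (s2): strand 2 crosses over strand 3. Perm now: [1 3 2]
Gen 2 (s1): strand 1 crosses over strand 3. Perm now: [3 1 2]
Gen 3 (s1): strand 3 crosses over strand 1. Perm now: [1 3 2]
Gen 4 (s2^-1): strand 3 crosses under strand 2. Perm now: [1 2 3]
Gen 5 (s2): strand 2 crosses over strand 3. Perm now: [1 3 2]
Gen 6 (s1^-1): strand 1 crosses under strand 3. Perm now: [3 1 2]

Answer: 3 1 2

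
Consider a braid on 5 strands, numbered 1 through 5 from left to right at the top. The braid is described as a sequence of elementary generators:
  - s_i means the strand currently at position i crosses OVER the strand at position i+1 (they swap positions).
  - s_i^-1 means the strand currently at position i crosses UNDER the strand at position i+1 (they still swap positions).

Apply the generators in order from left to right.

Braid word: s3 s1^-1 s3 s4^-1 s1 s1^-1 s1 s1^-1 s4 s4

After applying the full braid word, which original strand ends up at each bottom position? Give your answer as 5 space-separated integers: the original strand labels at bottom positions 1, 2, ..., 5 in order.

Gen 1 (s3): strand 3 crosses over strand 4. Perm now: [1 2 4 3 5]
Gen 2 (s1^-1): strand 1 crosses under strand 2. Perm now: [2 1 4 3 5]
Gen 3 (s3): strand 4 crosses over strand 3. Perm now: [2 1 3 4 5]
Gen 4 (s4^-1): strand 4 crosses under strand 5. Perm now: [2 1 3 5 4]
Gen 5 (s1): strand 2 crosses over strand 1. Perm now: [1 2 3 5 4]
Gen 6 (s1^-1): strand 1 crosses under strand 2. Perm now: [2 1 3 5 4]
Gen 7 (s1): strand 2 crosses over strand 1. Perm now: [1 2 3 5 4]
Gen 8 (s1^-1): strand 1 crosses under strand 2. Perm now: [2 1 3 5 4]
Gen 9 (s4): strand 5 crosses over strand 4. Perm now: [2 1 3 4 5]
Gen 10 (s4): strand 4 crosses over strand 5. Perm now: [2 1 3 5 4]

Answer: 2 1 3 5 4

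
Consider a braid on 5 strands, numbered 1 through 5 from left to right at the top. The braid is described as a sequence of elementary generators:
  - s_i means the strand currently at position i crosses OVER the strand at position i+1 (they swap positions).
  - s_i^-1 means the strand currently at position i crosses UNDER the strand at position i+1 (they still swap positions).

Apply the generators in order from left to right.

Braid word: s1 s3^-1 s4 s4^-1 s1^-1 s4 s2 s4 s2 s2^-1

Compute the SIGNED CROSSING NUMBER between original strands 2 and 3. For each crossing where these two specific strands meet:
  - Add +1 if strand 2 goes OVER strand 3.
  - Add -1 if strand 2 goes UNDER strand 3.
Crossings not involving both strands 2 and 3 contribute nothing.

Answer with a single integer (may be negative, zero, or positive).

Gen 1: crossing 1x2. Both 2&3? no. Sum: 0
Gen 2: crossing 3x4. Both 2&3? no. Sum: 0
Gen 3: crossing 3x5. Both 2&3? no. Sum: 0
Gen 4: crossing 5x3. Both 2&3? no. Sum: 0
Gen 5: crossing 2x1. Both 2&3? no. Sum: 0
Gen 6: crossing 3x5. Both 2&3? no. Sum: 0
Gen 7: crossing 2x4. Both 2&3? no. Sum: 0
Gen 8: crossing 5x3. Both 2&3? no. Sum: 0
Gen 9: crossing 4x2. Both 2&3? no. Sum: 0
Gen 10: crossing 2x4. Both 2&3? no. Sum: 0

Answer: 0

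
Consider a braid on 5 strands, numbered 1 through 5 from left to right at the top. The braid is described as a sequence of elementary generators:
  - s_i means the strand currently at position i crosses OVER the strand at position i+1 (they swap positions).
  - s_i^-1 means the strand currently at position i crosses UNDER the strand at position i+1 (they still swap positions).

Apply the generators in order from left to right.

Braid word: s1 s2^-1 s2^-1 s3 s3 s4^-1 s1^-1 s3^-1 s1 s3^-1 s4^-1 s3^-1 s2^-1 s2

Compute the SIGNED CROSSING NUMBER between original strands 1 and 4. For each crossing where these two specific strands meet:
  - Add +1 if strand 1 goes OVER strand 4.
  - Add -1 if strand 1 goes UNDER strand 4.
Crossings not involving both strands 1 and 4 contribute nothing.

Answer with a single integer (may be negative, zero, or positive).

Gen 1: crossing 1x2. Both 1&4? no. Sum: 0
Gen 2: crossing 1x3. Both 1&4? no. Sum: 0
Gen 3: crossing 3x1. Both 1&4? no. Sum: 0
Gen 4: crossing 3x4. Both 1&4? no. Sum: 0
Gen 5: crossing 4x3. Both 1&4? no. Sum: 0
Gen 6: crossing 4x5. Both 1&4? no. Sum: 0
Gen 7: crossing 2x1. Both 1&4? no. Sum: 0
Gen 8: crossing 3x5. Both 1&4? no. Sum: 0
Gen 9: crossing 1x2. Both 1&4? no. Sum: 0
Gen 10: crossing 5x3. Both 1&4? no. Sum: 0
Gen 11: crossing 5x4. Both 1&4? no. Sum: 0
Gen 12: crossing 3x4. Both 1&4? no. Sum: 0
Gen 13: 1 under 4. Both 1&4? yes. Contrib: -1. Sum: -1
Gen 14: 4 over 1. Both 1&4? yes. Contrib: -1. Sum: -2

Answer: -2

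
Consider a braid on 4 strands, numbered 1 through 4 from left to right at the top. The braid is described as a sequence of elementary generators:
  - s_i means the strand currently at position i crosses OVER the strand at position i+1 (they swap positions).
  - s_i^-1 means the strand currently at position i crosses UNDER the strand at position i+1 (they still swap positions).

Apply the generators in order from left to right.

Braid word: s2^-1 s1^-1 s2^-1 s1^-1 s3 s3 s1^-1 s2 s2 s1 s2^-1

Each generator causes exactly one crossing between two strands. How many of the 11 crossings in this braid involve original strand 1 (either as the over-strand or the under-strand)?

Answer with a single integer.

Answer: 7

Derivation:
Gen 1: crossing 2x3. Involves strand 1? no. Count so far: 0
Gen 2: crossing 1x3. Involves strand 1? yes. Count so far: 1
Gen 3: crossing 1x2. Involves strand 1? yes. Count so far: 2
Gen 4: crossing 3x2. Involves strand 1? no. Count so far: 2
Gen 5: crossing 1x4. Involves strand 1? yes. Count so far: 3
Gen 6: crossing 4x1. Involves strand 1? yes. Count so far: 4
Gen 7: crossing 2x3. Involves strand 1? no. Count so far: 4
Gen 8: crossing 2x1. Involves strand 1? yes. Count so far: 5
Gen 9: crossing 1x2. Involves strand 1? yes. Count so far: 6
Gen 10: crossing 3x2. Involves strand 1? no. Count so far: 6
Gen 11: crossing 3x1. Involves strand 1? yes. Count so far: 7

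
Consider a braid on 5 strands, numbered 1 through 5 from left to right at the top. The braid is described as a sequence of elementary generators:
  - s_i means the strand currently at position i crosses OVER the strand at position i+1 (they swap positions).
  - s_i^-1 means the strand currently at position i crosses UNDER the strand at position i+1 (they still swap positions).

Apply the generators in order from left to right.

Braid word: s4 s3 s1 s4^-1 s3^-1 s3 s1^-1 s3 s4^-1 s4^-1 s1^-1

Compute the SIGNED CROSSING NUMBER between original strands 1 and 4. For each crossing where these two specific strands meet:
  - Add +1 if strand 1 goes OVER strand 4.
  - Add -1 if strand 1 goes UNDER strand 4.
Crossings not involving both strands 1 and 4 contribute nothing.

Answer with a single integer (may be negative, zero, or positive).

Gen 1: crossing 4x5. Both 1&4? no. Sum: 0
Gen 2: crossing 3x5. Both 1&4? no. Sum: 0
Gen 3: crossing 1x2. Both 1&4? no. Sum: 0
Gen 4: crossing 3x4. Both 1&4? no. Sum: 0
Gen 5: crossing 5x4. Both 1&4? no. Sum: 0
Gen 6: crossing 4x5. Both 1&4? no. Sum: 0
Gen 7: crossing 2x1. Both 1&4? no. Sum: 0
Gen 8: crossing 5x4. Both 1&4? no. Sum: 0
Gen 9: crossing 5x3. Both 1&4? no. Sum: 0
Gen 10: crossing 3x5. Both 1&4? no. Sum: 0
Gen 11: crossing 1x2. Both 1&4? no. Sum: 0

Answer: 0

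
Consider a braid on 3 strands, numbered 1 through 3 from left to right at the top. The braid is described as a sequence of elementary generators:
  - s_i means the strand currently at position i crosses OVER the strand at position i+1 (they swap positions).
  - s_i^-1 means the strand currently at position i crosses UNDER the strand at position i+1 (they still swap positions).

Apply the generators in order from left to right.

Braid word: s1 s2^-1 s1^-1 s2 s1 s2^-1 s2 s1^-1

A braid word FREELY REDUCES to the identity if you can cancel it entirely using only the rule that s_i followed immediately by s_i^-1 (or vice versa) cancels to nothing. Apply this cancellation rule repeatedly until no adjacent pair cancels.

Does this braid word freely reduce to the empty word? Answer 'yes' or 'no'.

Gen 1 (s1): push. Stack: [s1]
Gen 2 (s2^-1): push. Stack: [s1 s2^-1]
Gen 3 (s1^-1): push. Stack: [s1 s2^-1 s1^-1]
Gen 4 (s2): push. Stack: [s1 s2^-1 s1^-1 s2]
Gen 5 (s1): push. Stack: [s1 s2^-1 s1^-1 s2 s1]
Gen 6 (s2^-1): push. Stack: [s1 s2^-1 s1^-1 s2 s1 s2^-1]
Gen 7 (s2): cancels prior s2^-1. Stack: [s1 s2^-1 s1^-1 s2 s1]
Gen 8 (s1^-1): cancels prior s1. Stack: [s1 s2^-1 s1^-1 s2]
Reduced word: s1 s2^-1 s1^-1 s2

Answer: no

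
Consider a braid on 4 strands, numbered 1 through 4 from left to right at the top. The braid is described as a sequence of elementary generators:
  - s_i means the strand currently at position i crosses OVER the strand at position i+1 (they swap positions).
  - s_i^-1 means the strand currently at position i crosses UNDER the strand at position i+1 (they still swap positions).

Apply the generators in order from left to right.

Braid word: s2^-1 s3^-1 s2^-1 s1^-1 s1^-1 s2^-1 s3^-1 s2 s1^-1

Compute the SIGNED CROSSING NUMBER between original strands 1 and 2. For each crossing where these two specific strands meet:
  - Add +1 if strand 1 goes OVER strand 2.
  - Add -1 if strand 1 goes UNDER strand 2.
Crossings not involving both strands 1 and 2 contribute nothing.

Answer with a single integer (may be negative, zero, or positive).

Gen 1: crossing 2x3. Both 1&2? no. Sum: 0
Gen 2: crossing 2x4. Both 1&2? no. Sum: 0
Gen 3: crossing 3x4. Both 1&2? no. Sum: 0
Gen 4: crossing 1x4. Both 1&2? no. Sum: 0
Gen 5: crossing 4x1. Both 1&2? no. Sum: 0
Gen 6: crossing 4x3. Both 1&2? no. Sum: 0
Gen 7: crossing 4x2. Both 1&2? no. Sum: 0
Gen 8: crossing 3x2. Both 1&2? no. Sum: 0
Gen 9: 1 under 2. Both 1&2? yes. Contrib: -1. Sum: -1

Answer: -1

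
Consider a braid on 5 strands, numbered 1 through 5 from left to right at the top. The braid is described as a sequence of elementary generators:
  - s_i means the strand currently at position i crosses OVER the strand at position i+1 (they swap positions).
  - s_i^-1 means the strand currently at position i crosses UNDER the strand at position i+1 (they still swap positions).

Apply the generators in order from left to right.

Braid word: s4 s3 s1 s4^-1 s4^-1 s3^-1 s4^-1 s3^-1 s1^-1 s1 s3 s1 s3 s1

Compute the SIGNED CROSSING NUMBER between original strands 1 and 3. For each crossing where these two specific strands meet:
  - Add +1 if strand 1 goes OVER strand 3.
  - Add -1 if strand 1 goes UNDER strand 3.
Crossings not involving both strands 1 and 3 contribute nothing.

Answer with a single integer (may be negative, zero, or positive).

Answer: 0

Derivation:
Gen 1: crossing 4x5. Both 1&3? no. Sum: 0
Gen 2: crossing 3x5. Both 1&3? no. Sum: 0
Gen 3: crossing 1x2. Both 1&3? no. Sum: 0
Gen 4: crossing 3x4. Both 1&3? no. Sum: 0
Gen 5: crossing 4x3. Both 1&3? no. Sum: 0
Gen 6: crossing 5x3. Both 1&3? no. Sum: 0
Gen 7: crossing 5x4. Both 1&3? no. Sum: 0
Gen 8: crossing 3x4. Both 1&3? no. Sum: 0
Gen 9: crossing 2x1. Both 1&3? no. Sum: 0
Gen 10: crossing 1x2. Both 1&3? no. Sum: 0
Gen 11: crossing 4x3. Both 1&3? no. Sum: 0
Gen 12: crossing 2x1. Both 1&3? no. Sum: 0
Gen 13: crossing 3x4. Both 1&3? no. Sum: 0
Gen 14: crossing 1x2. Both 1&3? no. Sum: 0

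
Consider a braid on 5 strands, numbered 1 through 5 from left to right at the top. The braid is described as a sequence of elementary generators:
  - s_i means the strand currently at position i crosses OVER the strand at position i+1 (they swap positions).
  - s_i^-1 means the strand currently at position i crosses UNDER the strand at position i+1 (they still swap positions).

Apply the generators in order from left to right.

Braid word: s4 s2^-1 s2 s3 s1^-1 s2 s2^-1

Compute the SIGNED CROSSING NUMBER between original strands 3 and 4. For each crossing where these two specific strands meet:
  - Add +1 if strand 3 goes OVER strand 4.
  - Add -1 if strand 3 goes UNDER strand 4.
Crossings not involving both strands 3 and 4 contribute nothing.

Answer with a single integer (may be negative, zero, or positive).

Gen 1: crossing 4x5. Both 3&4? no. Sum: 0
Gen 2: crossing 2x3. Both 3&4? no. Sum: 0
Gen 3: crossing 3x2. Both 3&4? no. Sum: 0
Gen 4: crossing 3x5. Both 3&4? no. Sum: 0
Gen 5: crossing 1x2. Both 3&4? no. Sum: 0
Gen 6: crossing 1x5. Both 3&4? no. Sum: 0
Gen 7: crossing 5x1. Both 3&4? no. Sum: 0

Answer: 0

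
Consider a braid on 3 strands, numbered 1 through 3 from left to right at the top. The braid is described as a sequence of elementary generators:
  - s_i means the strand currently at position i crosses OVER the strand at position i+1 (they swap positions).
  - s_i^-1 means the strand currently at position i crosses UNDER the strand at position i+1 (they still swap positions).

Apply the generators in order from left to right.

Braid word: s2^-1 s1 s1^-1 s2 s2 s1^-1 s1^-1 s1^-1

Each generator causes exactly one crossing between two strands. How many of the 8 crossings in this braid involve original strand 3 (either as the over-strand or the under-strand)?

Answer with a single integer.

Answer: 8

Derivation:
Gen 1: crossing 2x3. Involves strand 3? yes. Count so far: 1
Gen 2: crossing 1x3. Involves strand 3? yes. Count so far: 2
Gen 3: crossing 3x1. Involves strand 3? yes. Count so far: 3
Gen 4: crossing 3x2. Involves strand 3? yes. Count so far: 4
Gen 5: crossing 2x3. Involves strand 3? yes. Count so far: 5
Gen 6: crossing 1x3. Involves strand 3? yes. Count so far: 6
Gen 7: crossing 3x1. Involves strand 3? yes. Count so far: 7
Gen 8: crossing 1x3. Involves strand 3? yes. Count so far: 8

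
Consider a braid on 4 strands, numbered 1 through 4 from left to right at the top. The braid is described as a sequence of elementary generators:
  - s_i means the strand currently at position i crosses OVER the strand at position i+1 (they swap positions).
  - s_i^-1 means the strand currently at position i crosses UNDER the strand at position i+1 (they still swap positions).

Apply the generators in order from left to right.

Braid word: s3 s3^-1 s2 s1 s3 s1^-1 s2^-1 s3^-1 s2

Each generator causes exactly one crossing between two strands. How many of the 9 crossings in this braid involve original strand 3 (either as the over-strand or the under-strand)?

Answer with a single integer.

Answer: 7

Derivation:
Gen 1: crossing 3x4. Involves strand 3? yes. Count so far: 1
Gen 2: crossing 4x3. Involves strand 3? yes. Count so far: 2
Gen 3: crossing 2x3. Involves strand 3? yes. Count so far: 3
Gen 4: crossing 1x3. Involves strand 3? yes. Count so far: 4
Gen 5: crossing 2x4. Involves strand 3? no. Count so far: 4
Gen 6: crossing 3x1. Involves strand 3? yes. Count so far: 5
Gen 7: crossing 3x4. Involves strand 3? yes. Count so far: 6
Gen 8: crossing 3x2. Involves strand 3? yes. Count so far: 7
Gen 9: crossing 4x2. Involves strand 3? no. Count so far: 7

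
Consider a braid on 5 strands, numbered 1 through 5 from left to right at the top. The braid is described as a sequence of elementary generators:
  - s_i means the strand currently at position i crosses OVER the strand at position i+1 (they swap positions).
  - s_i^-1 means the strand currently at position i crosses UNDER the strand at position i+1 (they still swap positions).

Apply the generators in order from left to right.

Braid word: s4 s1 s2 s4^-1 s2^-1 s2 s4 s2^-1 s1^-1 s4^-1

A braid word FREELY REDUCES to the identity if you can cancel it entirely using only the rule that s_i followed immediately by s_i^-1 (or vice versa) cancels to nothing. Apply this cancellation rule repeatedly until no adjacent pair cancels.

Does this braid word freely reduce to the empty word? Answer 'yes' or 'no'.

Answer: yes

Derivation:
Gen 1 (s4): push. Stack: [s4]
Gen 2 (s1): push. Stack: [s4 s1]
Gen 3 (s2): push. Stack: [s4 s1 s2]
Gen 4 (s4^-1): push. Stack: [s4 s1 s2 s4^-1]
Gen 5 (s2^-1): push. Stack: [s4 s1 s2 s4^-1 s2^-1]
Gen 6 (s2): cancels prior s2^-1. Stack: [s4 s1 s2 s4^-1]
Gen 7 (s4): cancels prior s4^-1. Stack: [s4 s1 s2]
Gen 8 (s2^-1): cancels prior s2. Stack: [s4 s1]
Gen 9 (s1^-1): cancels prior s1. Stack: [s4]
Gen 10 (s4^-1): cancels prior s4. Stack: []
Reduced word: (empty)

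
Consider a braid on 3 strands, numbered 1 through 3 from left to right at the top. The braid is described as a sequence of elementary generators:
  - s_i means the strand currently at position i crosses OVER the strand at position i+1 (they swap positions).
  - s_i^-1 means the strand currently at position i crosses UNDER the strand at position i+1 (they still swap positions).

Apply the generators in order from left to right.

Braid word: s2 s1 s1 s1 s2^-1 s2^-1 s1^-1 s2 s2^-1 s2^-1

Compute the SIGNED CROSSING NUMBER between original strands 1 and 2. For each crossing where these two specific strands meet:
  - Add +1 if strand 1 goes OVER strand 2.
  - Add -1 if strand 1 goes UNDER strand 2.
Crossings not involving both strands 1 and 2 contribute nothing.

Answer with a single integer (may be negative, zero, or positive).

Answer: 0

Derivation:
Gen 1: crossing 2x3. Both 1&2? no. Sum: 0
Gen 2: crossing 1x3. Both 1&2? no. Sum: 0
Gen 3: crossing 3x1. Both 1&2? no. Sum: 0
Gen 4: crossing 1x3. Both 1&2? no. Sum: 0
Gen 5: 1 under 2. Both 1&2? yes. Contrib: -1. Sum: -1
Gen 6: 2 under 1. Both 1&2? yes. Contrib: +1. Sum: 0
Gen 7: crossing 3x1. Both 1&2? no. Sum: 0
Gen 8: crossing 3x2. Both 1&2? no. Sum: 0
Gen 9: crossing 2x3. Both 1&2? no. Sum: 0
Gen 10: crossing 3x2. Both 1&2? no. Sum: 0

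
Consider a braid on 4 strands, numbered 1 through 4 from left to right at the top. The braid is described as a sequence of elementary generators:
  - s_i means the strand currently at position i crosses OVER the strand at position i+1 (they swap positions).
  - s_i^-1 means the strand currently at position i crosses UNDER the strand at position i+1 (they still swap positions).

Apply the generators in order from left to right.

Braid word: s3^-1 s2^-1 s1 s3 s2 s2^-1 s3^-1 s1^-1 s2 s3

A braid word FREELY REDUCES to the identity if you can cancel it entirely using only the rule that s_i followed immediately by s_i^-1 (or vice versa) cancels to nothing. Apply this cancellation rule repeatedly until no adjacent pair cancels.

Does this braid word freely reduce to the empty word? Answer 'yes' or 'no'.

Gen 1 (s3^-1): push. Stack: [s3^-1]
Gen 2 (s2^-1): push. Stack: [s3^-1 s2^-1]
Gen 3 (s1): push. Stack: [s3^-1 s2^-1 s1]
Gen 4 (s3): push. Stack: [s3^-1 s2^-1 s1 s3]
Gen 5 (s2): push. Stack: [s3^-1 s2^-1 s1 s3 s2]
Gen 6 (s2^-1): cancels prior s2. Stack: [s3^-1 s2^-1 s1 s3]
Gen 7 (s3^-1): cancels prior s3. Stack: [s3^-1 s2^-1 s1]
Gen 8 (s1^-1): cancels prior s1. Stack: [s3^-1 s2^-1]
Gen 9 (s2): cancels prior s2^-1. Stack: [s3^-1]
Gen 10 (s3): cancels prior s3^-1. Stack: []
Reduced word: (empty)

Answer: yes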